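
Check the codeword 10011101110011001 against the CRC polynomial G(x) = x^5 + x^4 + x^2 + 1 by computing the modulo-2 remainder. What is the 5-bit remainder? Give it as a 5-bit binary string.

00000

Modulo-2 division of 10011101110011001 by 110101:
  pos 0: 100111 XOR 110101 = 010010
  pos 1: 100100 XOR 110101 = 010001
  pos 2: 100011 XOR 110101 = 010110
  pos 3: 101101 XOR 110101 = 011000
  pos 4: 110001 XOR 110101 = 000100
  pos 7: 100001 XOR 110101 = 010100
  pos 8: 101001 XOR 110101 = 011100
  pos 9: 111000 XOR 110101 = 001101
  pos 11: 110101 XOR 110101 = 000000
Remainder = 00000 (zero — the frame passes the CRC check).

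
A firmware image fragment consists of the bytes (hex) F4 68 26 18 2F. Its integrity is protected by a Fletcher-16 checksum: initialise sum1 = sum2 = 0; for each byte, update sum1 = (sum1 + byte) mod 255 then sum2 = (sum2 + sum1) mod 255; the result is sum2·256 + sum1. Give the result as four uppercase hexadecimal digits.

Running sums (mod 255):
  after byte 0 (F4): sum1=244, sum2=244
  after byte 1 (68): sum1=93, sum2=82
  after byte 2 (26): sum1=131, sum2=213
  after byte 3 (18): sum1=155, sum2=113
  after byte 4 (2F): sum1=202, sum2=60
Checksum = sum2·256 + sum1 = 60·256 + 202 = 15562 = 0x3CCA.

3CCA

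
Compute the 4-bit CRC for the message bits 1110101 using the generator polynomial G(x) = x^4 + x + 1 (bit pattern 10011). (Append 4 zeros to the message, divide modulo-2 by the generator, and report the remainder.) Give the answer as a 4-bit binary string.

Append 4 zeros: 11101010000. Divide by 10011 (XOR where the leading bit is 1):
  pos 0: 11101 XOR 10011 = 01110
  pos 1: 11100 XOR 10011 = 01111
  pos 2: 11111 XOR 10011 = 01100
  pos 3: 11000 XOR 10011 = 01011
  pos 4: 10110 XOR 10011 = 00101
  pos 6: 10100 XOR 10011 = 00111
Remainder (last 4 bits) = 0111. This is the CRC / FCS.

0111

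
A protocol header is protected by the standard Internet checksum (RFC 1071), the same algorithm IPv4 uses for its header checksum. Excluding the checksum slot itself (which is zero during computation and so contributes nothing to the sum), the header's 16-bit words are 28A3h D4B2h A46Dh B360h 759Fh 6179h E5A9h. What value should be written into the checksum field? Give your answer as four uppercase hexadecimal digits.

EE18

One's-complement addition (fold any carry out of bit 15 back into bit 0):
  0x28A3 + 0xD4B2 = 0x0FD55
  0xFD55 + 0xA46D = 0x1A1C2 → wrap carry → 0xA1C3
  0xA1C3 + 0xB360 = 0x15523 → wrap carry → 0x5524
  0x5524 + 0x759F = 0x0CAC3
  0xCAC3 + 0x6179 = 0x12C3C → wrap carry → 0x2C3D
  0x2C3D + 0xE5A9 = 0x111E6 → wrap carry → 0x11E7
One's-complement sum = 0x11E7.
Checksum = ~0x11E7 & 0xFFFF = 0xEE18.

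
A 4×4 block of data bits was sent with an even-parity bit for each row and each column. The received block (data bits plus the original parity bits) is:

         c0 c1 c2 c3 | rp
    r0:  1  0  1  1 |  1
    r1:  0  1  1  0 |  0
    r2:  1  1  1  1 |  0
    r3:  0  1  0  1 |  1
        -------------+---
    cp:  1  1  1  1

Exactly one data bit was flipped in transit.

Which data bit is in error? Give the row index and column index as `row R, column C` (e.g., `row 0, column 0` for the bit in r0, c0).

Recompute each row's even parity and compare to rp:
  r0: data parity 1, sent rp 1 → ok
  r1: data parity 0, sent rp 0 → ok
  r2: data parity 0, sent rp 0 → ok
  r3: data parity 0, sent rp 1 → mismatch
Recompute each column's even parity and compare to cp:
  c0: data parity 0, sent cp 1 → mismatch
  c1: data parity 1, sent cp 1 → ok
  c2: data parity 1, sent cp 1 → ok
  c3: data parity 1, sent cp 1 → ok
Exactly one row (r3) and one column (c0) fail → the flipped bit is at their intersection.

row 3, column 0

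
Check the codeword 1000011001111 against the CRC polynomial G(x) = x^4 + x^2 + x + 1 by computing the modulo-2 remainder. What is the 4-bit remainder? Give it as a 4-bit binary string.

1011

Modulo-2 division of 1000011001111 by 10111:
  pos 0: 10000 XOR 10111 = 00111
  pos 2: 11111 XOR 10111 = 01000
  pos 3: 10000 XOR 10111 = 00111
  pos 5: 11101 XOR 10111 = 01010
  pos 6: 10101 XOR 10111 = 00010
Remainder = 1011 (nonzero — an error is detected).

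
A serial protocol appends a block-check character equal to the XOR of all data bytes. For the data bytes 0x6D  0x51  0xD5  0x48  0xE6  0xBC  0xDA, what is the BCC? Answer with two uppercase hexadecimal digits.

XOR the bytes together:
  start with 0x6D
  0x6D ⊕ 0x51 = 0x3C
  0x3C ⊕ 0xD5 = 0xE9
  0xE9 ⊕ 0x48 = 0xA1
  0xA1 ⊕ 0xE6 = 0x47
  0x47 ⊕ 0xBC = 0xFB
  0xFB ⊕ 0xDA = 0x21

21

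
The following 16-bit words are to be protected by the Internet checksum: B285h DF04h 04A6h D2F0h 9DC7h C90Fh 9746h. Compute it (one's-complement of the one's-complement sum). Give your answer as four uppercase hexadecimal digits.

One's-complement addition (fold any carry out of bit 15 back into bit 0):
  0xB285 + 0xDF04 = 0x19189 → wrap carry → 0x918A
  0x918A + 0x04A6 = 0x09630
  0x9630 + 0xD2F0 = 0x16920 → wrap carry → 0x6921
  0x6921 + 0x9DC7 = 0x106E8 → wrap carry → 0x06E9
  0x06E9 + 0xC90F = 0x0CFF8
  0xCFF8 + 0x9746 = 0x1673E → wrap carry → 0x673F
One's-complement sum = 0x673F.
Checksum = ~0x673F & 0xFFFF = 0x98C0.

98C0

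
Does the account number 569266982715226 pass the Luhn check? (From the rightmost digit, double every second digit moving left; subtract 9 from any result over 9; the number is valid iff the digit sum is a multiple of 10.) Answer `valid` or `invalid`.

From the right, keep odd positions and double even positions (subtract 9 from any doubled value over 9):
  doubled (positions 2,4,...): 4 1 5 7 3 4 3 → sum 27
  kept (positions 1,3,...): 6 2 1 2 9 6 9 5 → sum 40
Total = 67.
67 mod 10 = 7, so the number is invalid.

invalid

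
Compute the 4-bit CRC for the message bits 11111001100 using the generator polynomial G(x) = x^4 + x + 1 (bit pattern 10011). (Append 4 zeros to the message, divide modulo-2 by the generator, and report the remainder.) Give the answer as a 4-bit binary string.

0101

Append 4 zeros: 111110011000000. Divide by 10011 (XOR where the leading bit is 1):
  pos 0: 11111 XOR 10011 = 01100
  pos 1: 11000 XOR 10011 = 01011
  pos 2: 10110 XOR 10011 = 00101
  pos 4: 10111 XOR 10011 = 00100
  pos 6: 10000 XOR 10011 = 00011
  pos 9: 11000 XOR 10011 = 01011
  pos 10: 10110 XOR 10011 = 00101
Remainder (last 4 bits) = 0101. This is the CRC / FCS.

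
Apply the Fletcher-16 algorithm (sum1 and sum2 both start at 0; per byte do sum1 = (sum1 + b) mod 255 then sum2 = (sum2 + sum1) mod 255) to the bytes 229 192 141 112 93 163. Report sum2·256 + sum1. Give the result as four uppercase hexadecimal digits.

Running sums (mod 255):
  after byte 0 (229): sum1=229, sum2=229
  after byte 1 (192): sum1=166, sum2=140
  after byte 2 (141): sum1=52, sum2=192
  after byte 3 (112): sum1=164, sum2=101
  after byte 4 (93): sum1=2, sum2=103
  after byte 5 (163): sum1=165, sum2=13
Checksum = sum2·256 + sum1 = 13·256 + 165 = 3493 = 0x0DA5.

0DA5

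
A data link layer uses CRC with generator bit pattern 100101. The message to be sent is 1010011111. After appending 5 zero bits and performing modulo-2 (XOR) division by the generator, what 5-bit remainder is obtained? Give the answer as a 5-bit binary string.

11111

Append 5 zeros: 101001111100000. Divide by 100101 (XOR where the leading bit is 1):
  pos 0: 101001 XOR 100101 = 001100
  pos 2: 110011 XOR 100101 = 010110
  pos 3: 101101 XOR 100101 = 001000
  pos 5: 100010 XOR 100101 = 000111
  pos 8: 111000 XOR 100101 = 011101
  pos 9: 111010 XOR 100101 = 011111
Remainder (last 5 bits) = 11111. This is the CRC / FCS.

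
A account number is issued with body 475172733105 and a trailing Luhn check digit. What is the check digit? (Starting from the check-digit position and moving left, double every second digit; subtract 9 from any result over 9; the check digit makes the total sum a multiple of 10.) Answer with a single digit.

Partial digits right→left: 5 0 1 3 3 7 2 7 1 5 7 4
Double every second digit counting from the check-digit position (so the 1st, 3rd, 5th, ... of the partial from the right).
  doubled (with −9 where >9): 1 2 6 4 2 5 → sum 20
  kept as-is: 0 3 7 7 5 4 → sum 26
Total = 20 + 26 = 46.
Check digit = (10 − (46 mod 10)) mod 10 = 4.

4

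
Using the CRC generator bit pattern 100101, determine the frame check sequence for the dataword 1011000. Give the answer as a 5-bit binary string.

10000

Append 5 zeros: 101100000000. Divide by 100101 (XOR where the leading bit is 1):
  pos 0: 101100 XOR 100101 = 001001
  pos 2: 100100 XOR 100101 = 000001
Remainder (last 5 bits) = 10000. This is the CRC / FCS.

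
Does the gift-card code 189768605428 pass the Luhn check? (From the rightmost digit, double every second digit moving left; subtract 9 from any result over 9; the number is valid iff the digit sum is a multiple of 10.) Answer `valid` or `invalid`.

invalid

From the right, keep odd positions and double even positions (subtract 9 from any doubled value over 9):
  doubled (positions 2,4,...): 4 1 3 3 9 2 → sum 22
  kept (positions 1,3,...): 8 4 0 8 7 8 → sum 35
Total = 57.
57 mod 10 = 7, so the number is invalid.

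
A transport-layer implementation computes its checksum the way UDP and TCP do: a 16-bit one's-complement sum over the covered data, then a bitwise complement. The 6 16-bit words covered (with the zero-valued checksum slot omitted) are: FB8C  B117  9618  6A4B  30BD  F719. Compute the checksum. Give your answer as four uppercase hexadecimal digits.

2B20

One's-complement addition (fold any carry out of bit 15 back into bit 0):
  0xFB8C + 0xB117 = 0x1ACA3 → wrap carry → 0xACA4
  0xACA4 + 0x9618 = 0x142BC → wrap carry → 0x42BD
  0x42BD + 0x6A4B = 0x0AD08
  0xAD08 + 0x30BD = 0x0DDC5
  0xDDC5 + 0xF719 = 0x1D4DE → wrap carry → 0xD4DF
One's-complement sum = 0xD4DF.
Checksum = ~0xD4DF & 0xFFFF = 0x2B20.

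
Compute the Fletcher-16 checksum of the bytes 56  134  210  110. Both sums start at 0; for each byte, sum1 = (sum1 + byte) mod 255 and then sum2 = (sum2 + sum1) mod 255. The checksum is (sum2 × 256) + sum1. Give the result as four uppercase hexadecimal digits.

Running sums (mod 255):
  after byte 0 (56): sum1=56, sum2=56
  after byte 1 (134): sum1=190, sum2=246
  after byte 2 (210): sum1=145, sum2=136
  after byte 3 (110): sum1=0, sum2=136
Checksum = sum2·256 + sum1 = 136·256 + 0 = 34816 = 0x8800.

8800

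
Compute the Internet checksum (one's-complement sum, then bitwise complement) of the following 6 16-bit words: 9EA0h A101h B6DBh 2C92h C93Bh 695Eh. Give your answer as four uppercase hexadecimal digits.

AA55

One's-complement addition (fold any carry out of bit 15 back into bit 0):
  0x9EA0 + 0xA101 = 0x13FA1 → wrap carry → 0x3FA2
  0x3FA2 + 0xB6DB = 0x0F67D
  0xF67D + 0x2C92 = 0x1230F → wrap carry → 0x2310
  0x2310 + 0xC93B = 0x0EC4B
  0xEC4B + 0x695E = 0x155A9 → wrap carry → 0x55AA
One's-complement sum = 0x55AA.
Checksum = ~0x55AA & 0xFFFF = 0xAA55.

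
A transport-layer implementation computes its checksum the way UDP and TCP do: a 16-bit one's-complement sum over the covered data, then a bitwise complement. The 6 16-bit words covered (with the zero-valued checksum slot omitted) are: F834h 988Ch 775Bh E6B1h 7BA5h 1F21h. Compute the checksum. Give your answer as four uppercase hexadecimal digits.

766A

One's-complement addition (fold any carry out of bit 15 back into bit 0):
  0xF834 + 0x988C = 0x190C0 → wrap carry → 0x90C1
  0x90C1 + 0x775B = 0x1081C → wrap carry → 0x081D
  0x081D + 0xE6B1 = 0x0EECE
  0xEECE + 0x7BA5 = 0x16A73 → wrap carry → 0x6A74
  0x6A74 + 0x1F21 = 0x08995
One's-complement sum = 0x8995.
Checksum = ~0x8995 & 0xFFFF = 0x766A.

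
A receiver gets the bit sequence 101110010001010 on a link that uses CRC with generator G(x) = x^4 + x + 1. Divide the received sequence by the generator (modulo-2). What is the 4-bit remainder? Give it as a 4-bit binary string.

Modulo-2 division of 101110010001010 by 10011:
  pos 0: 10111 XOR 10011 = 00100
  pos 2: 10000 XOR 10011 = 00011
  pos 5: 11100 XOR 10011 = 01111
  pos 6: 11110 XOR 10011 = 01101
  pos 7: 11011 XOR 10011 = 01000
  pos 8: 10000 XOR 10011 = 00011
Remainder = 1110 (nonzero — an error is detected).

1110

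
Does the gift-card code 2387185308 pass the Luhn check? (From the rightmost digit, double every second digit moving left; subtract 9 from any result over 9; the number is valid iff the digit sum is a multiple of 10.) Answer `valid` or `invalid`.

From the right, keep odd positions and double even positions (subtract 9 from any doubled value over 9):
  doubled (positions 2,4,...): 0 1 2 7 4 → sum 14
  kept (positions 1,3,...): 8 3 8 7 3 → sum 29
Total = 43.
43 mod 10 = 3, so the number is invalid.

invalid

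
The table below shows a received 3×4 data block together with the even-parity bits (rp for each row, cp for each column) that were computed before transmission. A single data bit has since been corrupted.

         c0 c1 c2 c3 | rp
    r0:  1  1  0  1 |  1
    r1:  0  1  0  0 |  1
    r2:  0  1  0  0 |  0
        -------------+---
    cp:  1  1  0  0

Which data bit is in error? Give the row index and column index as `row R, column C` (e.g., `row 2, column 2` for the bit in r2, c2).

row 2, column 3

Recompute each row's even parity and compare to rp:
  r0: data parity 1, sent rp 1 → ok
  r1: data parity 1, sent rp 1 → ok
  r2: data parity 1, sent rp 0 → mismatch
Recompute each column's even parity and compare to cp:
  c0: data parity 1, sent cp 1 → ok
  c1: data parity 1, sent cp 1 → ok
  c2: data parity 0, sent cp 0 → ok
  c3: data parity 1, sent cp 0 → mismatch
Exactly one row (r2) and one column (c3) fail → the flipped bit is at their intersection.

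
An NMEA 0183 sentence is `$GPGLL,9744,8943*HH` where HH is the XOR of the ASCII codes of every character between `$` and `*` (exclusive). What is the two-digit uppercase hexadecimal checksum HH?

58

XOR the ASCII codes of the payload characters:
  'G' = 0x47 → acc = 0x47
  'P' = 0x50 → acc = 0x17
  'G' = 0x47 → acc = 0x50
  'L' = 0x4C → acc = 0x1C
  'L' = 0x4C → acc = 0x50
  ',' = 0x2C → acc = 0x7C
  '9' = 0x39 → acc = 0x45
  '7' = 0x37 → acc = 0x72
  '4' = 0x34 → acc = 0x46
  '4' = 0x34 → acc = 0x72
  ',' = 0x2C → acc = 0x5E
  '8' = 0x38 → acc = 0x66
  '9' = 0x39 → acc = 0x5F
  '4' = 0x34 → acc = 0x6B
  '3' = 0x33 → acc = 0x58
Checksum = 0x58.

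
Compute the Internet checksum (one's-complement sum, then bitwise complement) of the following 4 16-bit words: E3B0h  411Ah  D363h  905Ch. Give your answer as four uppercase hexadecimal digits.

7774

One's-complement addition (fold any carry out of bit 15 back into bit 0):
  0xE3B0 + 0x411A = 0x124CA → wrap carry → 0x24CB
  0x24CB + 0xD363 = 0x0F82E
  0xF82E + 0x905C = 0x1888A → wrap carry → 0x888B
One's-complement sum = 0x888B.
Checksum = ~0x888B & 0xFFFF = 0x7774.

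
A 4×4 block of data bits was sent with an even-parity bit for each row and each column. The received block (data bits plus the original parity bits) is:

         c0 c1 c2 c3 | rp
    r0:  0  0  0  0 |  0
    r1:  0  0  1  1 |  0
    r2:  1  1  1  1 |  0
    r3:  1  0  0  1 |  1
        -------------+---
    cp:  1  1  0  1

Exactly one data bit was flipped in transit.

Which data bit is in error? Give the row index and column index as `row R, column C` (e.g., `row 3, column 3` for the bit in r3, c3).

Recompute each row's even parity and compare to rp:
  r0: data parity 0, sent rp 0 → ok
  r1: data parity 0, sent rp 0 → ok
  r2: data parity 0, sent rp 0 → ok
  r3: data parity 0, sent rp 1 → mismatch
Recompute each column's even parity and compare to cp:
  c0: data parity 0, sent cp 1 → mismatch
  c1: data parity 1, sent cp 1 → ok
  c2: data parity 0, sent cp 0 → ok
  c3: data parity 1, sent cp 1 → ok
Exactly one row (r3) and one column (c0) fail → the flipped bit is at their intersection.

row 3, column 0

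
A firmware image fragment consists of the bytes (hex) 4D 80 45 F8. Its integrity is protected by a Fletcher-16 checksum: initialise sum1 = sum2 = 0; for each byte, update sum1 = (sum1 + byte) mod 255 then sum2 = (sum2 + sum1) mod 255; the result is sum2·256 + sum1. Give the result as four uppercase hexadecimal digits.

3A0C

Running sums (mod 255):
  after byte 0 (4D): sum1=77, sum2=77
  after byte 1 (80): sum1=205, sum2=27
  after byte 2 (45): sum1=19, sum2=46
  after byte 3 (F8): sum1=12, sum2=58
Checksum = sum2·256 + sum1 = 58·256 + 12 = 14860 = 0x3A0C.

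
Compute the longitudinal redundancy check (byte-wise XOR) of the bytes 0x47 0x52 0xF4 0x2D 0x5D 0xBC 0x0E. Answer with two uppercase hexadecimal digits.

23

XOR the bytes together:
  start with 0x47
  0x47 ⊕ 0x52 = 0x15
  0x15 ⊕ 0xF4 = 0xE1
  0xE1 ⊕ 0x2D = 0xCC
  0xCC ⊕ 0x5D = 0x91
  0x91 ⊕ 0xBC = 0x2D
  0x2D ⊕ 0x0E = 0x23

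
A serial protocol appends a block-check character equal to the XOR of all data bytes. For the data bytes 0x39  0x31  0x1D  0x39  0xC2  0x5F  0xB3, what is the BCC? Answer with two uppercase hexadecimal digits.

XOR the bytes together:
  start with 0x39
  0x39 ⊕ 0x31 = 0x08
  0x08 ⊕ 0x1D = 0x15
  0x15 ⊕ 0x39 = 0x2C
  0x2C ⊕ 0xC2 = 0xEE
  0xEE ⊕ 0x5F = 0xB1
  0xB1 ⊕ 0xB3 = 0x02

02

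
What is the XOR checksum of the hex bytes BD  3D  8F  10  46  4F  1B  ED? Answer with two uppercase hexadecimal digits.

E0

XOR the bytes together:
  start with 0xBD
  0xBD ⊕ 0x3D = 0x80
  0x80 ⊕ 0x8F = 0x0F
  0x0F ⊕ 0x10 = 0x1F
  0x1F ⊕ 0x46 = 0x59
  0x59 ⊕ 0x4F = 0x16
  0x16 ⊕ 0x1B = 0x0D
  0x0D ⊕ 0xED = 0xE0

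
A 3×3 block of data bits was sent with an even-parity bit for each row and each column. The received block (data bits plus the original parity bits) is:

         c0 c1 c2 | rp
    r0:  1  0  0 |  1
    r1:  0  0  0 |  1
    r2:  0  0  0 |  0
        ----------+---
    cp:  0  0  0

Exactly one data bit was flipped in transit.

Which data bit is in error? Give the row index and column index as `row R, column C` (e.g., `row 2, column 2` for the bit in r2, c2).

Recompute each row's even parity and compare to rp:
  r0: data parity 1, sent rp 1 → ok
  r1: data parity 0, sent rp 1 → mismatch
  r2: data parity 0, sent rp 0 → ok
Recompute each column's even parity and compare to cp:
  c0: data parity 1, sent cp 0 → mismatch
  c1: data parity 0, sent cp 0 → ok
  c2: data parity 0, sent cp 0 → ok
Exactly one row (r1) and one column (c0) fail → the flipped bit is at their intersection.

row 1, column 0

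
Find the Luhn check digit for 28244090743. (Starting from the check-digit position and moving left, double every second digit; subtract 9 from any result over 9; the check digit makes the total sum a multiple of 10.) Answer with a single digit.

Partial digits right→left: 3 4 7 0 9 0 4 4 2 8 2
Double every second digit counting from the check-digit position (so the 1st, 3rd, 5th, ... of the partial from the right).
  doubled (with −9 where >9): 6 5 9 8 4 4 → sum 36
  kept as-is: 4 0 0 4 8 → sum 16
Total = 36 + 16 = 52.
Check digit = (10 − (52 mod 10)) mod 10 = 8.

8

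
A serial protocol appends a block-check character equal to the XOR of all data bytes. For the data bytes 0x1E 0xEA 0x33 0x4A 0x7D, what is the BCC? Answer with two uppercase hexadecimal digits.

XOR the bytes together:
  start with 0x1E
  0x1E ⊕ 0xEA = 0xF4
  0xF4 ⊕ 0x33 = 0xC7
  0xC7 ⊕ 0x4A = 0x8D
  0x8D ⊕ 0x7D = 0xF0

F0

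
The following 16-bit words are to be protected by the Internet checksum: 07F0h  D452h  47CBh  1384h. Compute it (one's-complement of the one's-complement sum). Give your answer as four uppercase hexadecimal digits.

C86D

One's-complement addition (fold any carry out of bit 15 back into bit 0):
  0x07F0 + 0xD452 = 0x0DC42
  0xDC42 + 0x47CB = 0x1240D → wrap carry → 0x240E
  0x240E + 0x1384 = 0x03792
One's-complement sum = 0x3792.
Checksum = ~0x3792 & 0xFFFF = 0xC86D.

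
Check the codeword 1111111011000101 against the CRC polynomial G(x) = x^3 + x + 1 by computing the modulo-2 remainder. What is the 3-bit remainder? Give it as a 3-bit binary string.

001

Modulo-2 division of 1111111011000101 by 1011:
  pos 0: 1111 XOR 1011 = 0100
  pos 1: 1001 XOR 1011 = 0010
  pos 3: 1011 XOR 1011 = 0000
  pos 8: 1100 XOR 1011 = 0111
  pos 9: 1110 XOR 1011 = 0101
  pos 10: 1011 XOR 1011 = 0000
Remainder = 001 (nonzero — an error is detected).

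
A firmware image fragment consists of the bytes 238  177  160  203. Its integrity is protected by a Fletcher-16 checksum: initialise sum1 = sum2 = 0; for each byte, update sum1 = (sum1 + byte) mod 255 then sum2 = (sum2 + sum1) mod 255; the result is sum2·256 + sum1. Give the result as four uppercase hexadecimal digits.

DD0D

Running sums (mod 255):
  after byte 0 (238): sum1=238, sum2=238
  after byte 1 (177): sum1=160, sum2=143
  after byte 2 (160): sum1=65, sum2=208
  after byte 3 (203): sum1=13, sum2=221
Checksum = sum2·256 + sum1 = 221·256 + 13 = 56589 = 0xDD0D.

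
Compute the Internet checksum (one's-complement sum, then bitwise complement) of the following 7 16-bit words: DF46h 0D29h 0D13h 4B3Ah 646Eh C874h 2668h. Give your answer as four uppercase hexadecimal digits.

67F7

One's-complement addition (fold any carry out of bit 15 back into bit 0):
  0xDF46 + 0x0D29 = 0x0EC6F
  0xEC6F + 0x0D13 = 0x0F982
  0xF982 + 0x4B3A = 0x144BC → wrap carry → 0x44BD
  0x44BD + 0x646E = 0x0A92B
  0xA92B + 0xC874 = 0x1719F → wrap carry → 0x71A0
  0x71A0 + 0x2668 = 0x09808
One's-complement sum = 0x9808.
Checksum = ~0x9808 & 0xFFFF = 0x67F7.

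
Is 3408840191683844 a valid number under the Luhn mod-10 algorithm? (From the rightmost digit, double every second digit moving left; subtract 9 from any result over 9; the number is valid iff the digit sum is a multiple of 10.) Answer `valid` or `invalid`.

From the right, keep odd positions and double even positions (subtract 9 from any doubled value over 9):
  doubled (positions 2,4,...): 8 6 3 9 0 7 0 6 → sum 39
  kept (positions 1,3,...): 4 8 8 1 1 4 8 4 → sum 38
Total = 77.
77 mod 10 = 7, so the number is invalid.

invalid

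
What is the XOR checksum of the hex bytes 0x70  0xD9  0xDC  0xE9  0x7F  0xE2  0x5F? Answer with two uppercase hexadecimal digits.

XOR the bytes together:
  start with 0x70
  0x70 ⊕ 0xD9 = 0xA9
  0xA9 ⊕ 0xDC = 0x75
  0x75 ⊕ 0xE9 = 0x9C
  0x9C ⊕ 0x7F = 0xE3
  0xE3 ⊕ 0xE2 = 0x01
  0x01 ⊕ 0x5F = 0x5E

5E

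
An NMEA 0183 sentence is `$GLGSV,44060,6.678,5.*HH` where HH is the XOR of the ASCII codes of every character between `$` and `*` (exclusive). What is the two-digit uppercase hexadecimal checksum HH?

69

XOR the ASCII codes of the payload characters:
  'G' = 0x47 → acc = 0x47
  'L' = 0x4C → acc = 0x0B
  'G' = 0x47 → acc = 0x4C
  'S' = 0x53 → acc = 0x1F
  'V' = 0x56 → acc = 0x49
  ',' = 0x2C → acc = 0x65
  '4' = 0x34 → acc = 0x51
  '4' = 0x34 → acc = 0x65
  '0' = 0x30 → acc = 0x55
  '6' = 0x36 → acc = 0x63
  '0' = 0x30 → acc = 0x53
  ',' = 0x2C → acc = 0x7F
  '6' = 0x36 → acc = 0x49
  '.' = 0x2E → acc = 0x67
  '6' = 0x36 → acc = 0x51
  '7' = 0x37 → acc = 0x66
  '8' = 0x38 → acc = 0x5E
  ',' = 0x2C → acc = 0x72
  '5' = 0x35 → acc = 0x47
  '.' = 0x2E → acc = 0x69
Checksum = 0x69.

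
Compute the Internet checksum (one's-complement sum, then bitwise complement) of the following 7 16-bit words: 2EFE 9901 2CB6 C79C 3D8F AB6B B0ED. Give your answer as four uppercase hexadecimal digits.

A9C4

One's-complement addition (fold any carry out of bit 15 back into bit 0):
  0x2EFE + 0x9901 = 0x0C7FF
  0xC7FF + 0x2CB6 = 0x0F4B5
  0xF4B5 + 0xC79C = 0x1BC51 → wrap carry → 0xBC52
  0xBC52 + 0x3D8F = 0x0F9E1
  0xF9E1 + 0xAB6B = 0x1A54C → wrap carry → 0xA54D
  0xA54D + 0xB0ED = 0x1563A → wrap carry → 0x563B
One's-complement sum = 0x563B.
Checksum = ~0x563B & 0xFFFF = 0xA9C4.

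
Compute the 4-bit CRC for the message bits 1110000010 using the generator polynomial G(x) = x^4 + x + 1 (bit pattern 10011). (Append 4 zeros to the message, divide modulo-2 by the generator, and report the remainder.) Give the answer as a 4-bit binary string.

Append 4 zeros: 11100000100000. Divide by 10011 (XOR where the leading bit is 1):
  pos 0: 11100 XOR 10011 = 01111
  pos 1: 11110 XOR 10011 = 01101
  pos 2: 11010 XOR 10011 = 01001
  pos 3: 10010 XOR 10011 = 00001
  pos 7: 11000 XOR 10011 = 01011
  pos 8: 10110 XOR 10011 = 00101
Remainder (last 4 bits) = 1010. This is the CRC / FCS.

1010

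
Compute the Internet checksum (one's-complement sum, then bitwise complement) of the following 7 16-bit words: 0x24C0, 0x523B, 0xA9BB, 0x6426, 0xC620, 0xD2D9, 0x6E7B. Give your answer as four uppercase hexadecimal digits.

73AC

One's-complement addition (fold any carry out of bit 15 back into bit 0):
  0x24C0 + 0x523B = 0x076FB
  0x76FB + 0xA9BB = 0x120B6 → wrap carry → 0x20B7
  0x20B7 + 0x6426 = 0x084DD
  0x84DD + 0xC620 = 0x14AFD → wrap carry → 0x4AFE
  0x4AFE + 0xD2D9 = 0x11DD7 → wrap carry → 0x1DD8
  0x1DD8 + 0x6E7B = 0x08C53
One's-complement sum = 0x8C53.
Checksum = ~0x8C53 & 0xFFFF = 0x73AC.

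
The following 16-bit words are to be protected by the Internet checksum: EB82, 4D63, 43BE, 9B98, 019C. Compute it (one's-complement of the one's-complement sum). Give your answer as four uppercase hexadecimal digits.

One's-complement addition (fold any carry out of bit 15 back into bit 0):
  0xEB82 + 0x4D63 = 0x138E5 → wrap carry → 0x38E6
  0x38E6 + 0x43BE = 0x07CA4
  0x7CA4 + 0x9B98 = 0x1183C → wrap carry → 0x183D
  0x183D + 0x019C = 0x019D9
One's-complement sum = 0x19D9.
Checksum = ~0x19D9 & 0xFFFF = 0xE626.

E626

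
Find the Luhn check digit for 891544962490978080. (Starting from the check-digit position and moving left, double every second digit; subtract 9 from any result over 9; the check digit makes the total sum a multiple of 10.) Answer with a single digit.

Partial digits right→left: 0 8 0 8 7 9 0 9 4 2 6 9 4 4 5 1 9 8
Double every second digit counting from the check-digit position (so the 1st, 3rd, 5th, ... of the partial from the right).
  doubled (with −9 where >9): 0 0 5 0 8 3 8 1 9 → sum 34
  kept as-is: 8 8 9 9 2 9 4 1 8 → sum 58
Total = 34 + 58 = 92.
Check digit = (10 − (92 mod 10)) mod 10 = 8.

8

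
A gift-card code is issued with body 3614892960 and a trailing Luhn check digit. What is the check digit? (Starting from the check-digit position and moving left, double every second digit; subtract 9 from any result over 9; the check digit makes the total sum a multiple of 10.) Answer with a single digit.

1

Partial digits right→left: 0 6 9 2 9 8 4 1 6 3
Double every second digit counting from the check-digit position (so the 1st, 3rd, 5th, ... of the partial from the right).
  doubled (with −9 where >9): 0 9 9 8 3 → sum 29
  kept as-is: 6 2 8 1 3 → sum 20
Total = 29 + 20 = 49.
Check digit = (10 − (49 mod 10)) mod 10 = 1.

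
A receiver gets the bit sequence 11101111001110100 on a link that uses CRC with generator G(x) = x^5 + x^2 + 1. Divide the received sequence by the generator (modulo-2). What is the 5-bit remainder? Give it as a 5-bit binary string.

00000

Modulo-2 division of 11101111001110100 by 100101:
  pos 0: 111011 XOR 100101 = 011110
  pos 1: 111101 XOR 100101 = 011000
  pos 2: 110001 XOR 100101 = 010100
  pos 3: 101000 XOR 100101 = 001101
  pos 5: 110101 XOR 100101 = 010000
  pos 6: 100001 XOR 100101 = 000100
  pos 9: 100101 XOR 100101 = 000000
Remainder = 00000 (zero — the frame passes the CRC check).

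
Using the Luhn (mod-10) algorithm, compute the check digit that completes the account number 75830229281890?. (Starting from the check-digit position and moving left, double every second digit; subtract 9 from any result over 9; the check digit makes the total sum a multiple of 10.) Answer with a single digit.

Partial digits right→left: 0 9 8 1 8 2 9 2 2 0 3 8 5 7
Double every second digit counting from the check-digit position (so the 1st, 3rd, 5th, ... of the partial from the right).
  doubled (with −9 where >9): 0 7 7 9 4 6 1 → sum 34
  kept as-is: 9 1 2 2 0 8 7 → sum 29
Total = 34 + 29 = 63.
Check digit = (10 − (63 mod 10)) mod 10 = 7.

7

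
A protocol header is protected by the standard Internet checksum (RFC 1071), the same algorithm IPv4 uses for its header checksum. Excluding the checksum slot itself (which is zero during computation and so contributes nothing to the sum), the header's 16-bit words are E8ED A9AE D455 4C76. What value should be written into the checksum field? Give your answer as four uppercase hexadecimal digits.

One's-complement addition (fold any carry out of bit 15 back into bit 0):
  0xE8ED + 0xA9AE = 0x1929B → wrap carry → 0x929C
  0x929C + 0xD455 = 0x166F1 → wrap carry → 0x66F2
  0x66F2 + 0x4C76 = 0x0B368
One's-complement sum = 0xB368.
Checksum = ~0xB368 & 0xFFFF = 0x4C97.

4C97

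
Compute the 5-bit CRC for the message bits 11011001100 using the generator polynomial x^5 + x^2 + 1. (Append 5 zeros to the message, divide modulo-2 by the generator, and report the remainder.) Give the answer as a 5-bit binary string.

10010

Append 5 zeros: 1101100110000000. Divide by 100101 (XOR where the leading bit is 1):
  pos 0: 110110 XOR 100101 = 010011
  pos 1: 100110 XOR 100101 = 000011
  pos 5: 111100 XOR 100101 = 011001
  pos 6: 110010 XOR 100101 = 010111
  pos 7: 101110 XOR 100101 = 001011
  pos 9: 101100 XOR 100101 = 001001
Remainder (last 5 bits) = 10010. This is the CRC / FCS.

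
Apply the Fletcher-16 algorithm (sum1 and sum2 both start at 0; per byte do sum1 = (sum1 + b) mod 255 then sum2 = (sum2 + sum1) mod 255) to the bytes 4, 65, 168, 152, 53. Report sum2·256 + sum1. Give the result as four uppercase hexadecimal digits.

Running sums (mod 255):
  after byte 0 (4): sum1=4, sum2=4
  after byte 1 (65): sum1=69, sum2=73
  after byte 2 (168): sum1=237, sum2=55
  after byte 3 (152): sum1=134, sum2=189
  after byte 4 (53): sum1=187, sum2=121
Checksum = sum2·256 + sum1 = 121·256 + 187 = 31163 = 0x79BB.

79BB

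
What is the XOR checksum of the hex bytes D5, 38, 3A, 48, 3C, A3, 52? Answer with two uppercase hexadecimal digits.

52

XOR the bytes together:
  start with 0xD5
  0xD5 ⊕ 0x38 = 0xED
  0xED ⊕ 0x3A = 0xD7
  0xD7 ⊕ 0x48 = 0x9F
  0x9F ⊕ 0x3C = 0xA3
  0xA3 ⊕ 0xA3 = 0x00
  0x00 ⊕ 0x52 = 0x52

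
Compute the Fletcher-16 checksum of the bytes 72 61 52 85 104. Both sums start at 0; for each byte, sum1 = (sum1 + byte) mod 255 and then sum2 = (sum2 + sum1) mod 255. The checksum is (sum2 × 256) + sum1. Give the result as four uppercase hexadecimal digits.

Running sums (mod 255):
  after byte 0 (72): sum1=72, sum2=72
  after byte 1 (61): sum1=133, sum2=205
  after byte 2 (52): sum1=185, sum2=135
  after byte 3 (85): sum1=15, sum2=150
  after byte 4 (104): sum1=119, sum2=14
Checksum = sum2·256 + sum1 = 14·256 + 119 = 3703 = 0x0E77.

0E77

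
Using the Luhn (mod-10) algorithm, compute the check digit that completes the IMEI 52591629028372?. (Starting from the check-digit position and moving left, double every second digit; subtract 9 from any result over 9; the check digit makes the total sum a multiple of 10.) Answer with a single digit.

Partial digits right→left: 2 7 3 8 2 0 9 2 6 1 9 5 2 5
Double every second digit counting from the check-digit position (so the 1st, 3rd, 5th, ... of the partial from the right).
  doubled (with −9 where >9): 4 6 4 9 3 9 4 → sum 39
  kept as-is: 7 8 0 2 1 5 5 → sum 28
Total = 39 + 28 = 67.
Check digit = (10 − (67 mod 10)) mod 10 = 3.

3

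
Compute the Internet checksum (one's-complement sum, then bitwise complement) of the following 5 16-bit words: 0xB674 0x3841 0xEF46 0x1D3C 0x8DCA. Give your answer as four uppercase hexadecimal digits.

One's-complement addition (fold any carry out of bit 15 back into bit 0):
  0xB674 + 0x3841 = 0x0EEB5
  0xEEB5 + 0xEF46 = 0x1DDFB → wrap carry → 0xDDFC
  0xDDFC + 0x1D3C = 0x0FB38
  0xFB38 + 0x8DCA = 0x18902 → wrap carry → 0x8903
One's-complement sum = 0x8903.
Checksum = ~0x8903 & 0xFFFF = 0x76FC.

76FC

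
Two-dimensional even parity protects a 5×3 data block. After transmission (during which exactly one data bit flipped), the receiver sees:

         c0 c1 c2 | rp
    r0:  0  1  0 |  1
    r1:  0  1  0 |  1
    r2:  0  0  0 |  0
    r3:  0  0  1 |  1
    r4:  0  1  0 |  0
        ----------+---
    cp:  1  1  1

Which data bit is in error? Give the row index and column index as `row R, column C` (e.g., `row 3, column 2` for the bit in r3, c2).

row 4, column 0

Recompute each row's even parity and compare to rp:
  r0: data parity 1, sent rp 1 → ok
  r1: data parity 1, sent rp 1 → ok
  r2: data parity 0, sent rp 0 → ok
  r3: data parity 1, sent rp 1 → ok
  r4: data parity 1, sent rp 0 → mismatch
Recompute each column's even parity and compare to cp:
  c0: data parity 0, sent cp 1 → mismatch
  c1: data parity 1, sent cp 1 → ok
  c2: data parity 1, sent cp 1 → ok
Exactly one row (r4) and one column (c0) fail → the flipped bit is at their intersection.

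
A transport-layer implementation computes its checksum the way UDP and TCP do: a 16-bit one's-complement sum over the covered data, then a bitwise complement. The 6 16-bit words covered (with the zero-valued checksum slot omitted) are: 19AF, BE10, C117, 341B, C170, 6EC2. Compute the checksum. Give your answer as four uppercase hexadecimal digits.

One's-complement addition (fold any carry out of bit 15 back into bit 0):
  0x19AF + 0xBE10 = 0x0D7BF
  0xD7BF + 0xC117 = 0x198D6 → wrap carry → 0x98D7
  0x98D7 + 0x341B = 0x0CCF2
  0xCCF2 + 0xC170 = 0x18E62 → wrap carry → 0x8E63
  0x8E63 + 0x6EC2 = 0x0FD25
One's-complement sum = 0xFD25.
Checksum = ~0xFD25 & 0xFFFF = 0x02DA.

02DA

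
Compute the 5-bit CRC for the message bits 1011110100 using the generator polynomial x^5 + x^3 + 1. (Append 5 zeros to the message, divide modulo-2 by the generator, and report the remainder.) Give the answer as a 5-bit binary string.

10001

Append 5 zeros: 101111010000000. Divide by 101001 (XOR where the leading bit is 1):
  pos 0: 101111 XOR 101001 = 000110
  pos 3: 110010 XOR 101001 = 011011
  pos 4: 110110 XOR 101001 = 011111
  pos 5: 111110 XOR 101001 = 010111
  pos 6: 101110 XOR 101001 = 000111
  pos 9: 111000 XOR 101001 = 010001
Remainder (last 5 bits) = 10001. This is the CRC / FCS.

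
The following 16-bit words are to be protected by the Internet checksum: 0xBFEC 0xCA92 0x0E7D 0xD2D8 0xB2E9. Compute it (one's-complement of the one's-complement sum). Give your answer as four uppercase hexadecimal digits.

E140

One's-complement addition (fold any carry out of bit 15 back into bit 0):
  0xBFEC + 0xCA92 = 0x18A7E → wrap carry → 0x8A7F
  0x8A7F + 0x0E7D = 0x098FC
  0x98FC + 0xD2D8 = 0x16BD4 → wrap carry → 0x6BD5
  0x6BD5 + 0xB2E9 = 0x11EBE → wrap carry → 0x1EBF
One's-complement sum = 0x1EBF.
Checksum = ~0x1EBF & 0xFFFF = 0xE140.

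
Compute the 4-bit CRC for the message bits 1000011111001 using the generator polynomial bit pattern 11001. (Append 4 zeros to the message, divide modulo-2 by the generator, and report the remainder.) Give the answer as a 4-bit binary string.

Append 4 zeros: 10000111110010000. Divide by 11001 (XOR where the leading bit is 1):
  pos 0: 10000 XOR 11001 = 01001
  pos 1: 10011 XOR 11001 = 01010
  pos 2: 10101 XOR 11001 = 01100
  pos 3: 11001 XOR 11001 = 00000
  pos 8: 11001 XOR 11001 = 00000
Remainder (last 4 bits) = 0000. This is the CRC / FCS.

0000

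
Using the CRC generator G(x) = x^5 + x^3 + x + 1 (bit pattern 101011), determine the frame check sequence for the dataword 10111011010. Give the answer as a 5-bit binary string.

Append 5 zeros: 1011101101000000. Divide by 101011 (XOR where the leading bit is 1):
  pos 0: 101110 XOR 101011 = 000101
  pos 3: 101110 XOR 101011 = 000101
  pos 6: 101100 XOR 101011 = 000111
  pos 9: 111000 XOR 101011 = 010011
  pos 10: 100110 XOR 101011 = 001101
Remainder (last 5 bits) = 01101. This is the CRC / FCS.

01101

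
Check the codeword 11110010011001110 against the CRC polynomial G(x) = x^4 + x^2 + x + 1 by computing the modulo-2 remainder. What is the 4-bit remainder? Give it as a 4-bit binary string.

Modulo-2 division of 11110010011001110 by 10111:
  pos 0: 11110 XOR 10111 = 01001
  pos 1: 10010 XOR 10111 = 00101
  pos 3: 10110 XOR 10111 = 00001
  pos 7: 10110 XOR 10111 = 00001
  pos 11: 10111 XOR 10111 = 00000
Remainder = 0000 (zero — the frame passes the CRC check).

0000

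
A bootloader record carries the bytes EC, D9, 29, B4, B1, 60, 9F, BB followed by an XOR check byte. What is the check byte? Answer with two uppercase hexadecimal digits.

XOR the bytes together:
  start with 0xEC
  0xEC ⊕ 0xD9 = 0x35
  0x35 ⊕ 0x29 = 0x1C
  0x1C ⊕ 0xB4 = 0xA8
  0xA8 ⊕ 0xB1 = 0x19
  0x19 ⊕ 0x60 = 0x79
  0x79 ⊕ 0x9F = 0xE6
  0xE6 ⊕ 0xBB = 0x5D

5D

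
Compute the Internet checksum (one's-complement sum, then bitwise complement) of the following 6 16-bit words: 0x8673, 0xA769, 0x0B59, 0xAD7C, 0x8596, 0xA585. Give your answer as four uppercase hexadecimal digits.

EE30

One's-complement addition (fold any carry out of bit 15 back into bit 0):
  0x8673 + 0xA769 = 0x12DDC → wrap carry → 0x2DDD
  0x2DDD + 0x0B59 = 0x03936
  0x3936 + 0xAD7C = 0x0E6B2
  0xE6B2 + 0x8596 = 0x16C48 → wrap carry → 0x6C49
  0x6C49 + 0xA585 = 0x111CE → wrap carry → 0x11CF
One's-complement sum = 0x11CF.
Checksum = ~0x11CF & 0xFFFF = 0xEE30.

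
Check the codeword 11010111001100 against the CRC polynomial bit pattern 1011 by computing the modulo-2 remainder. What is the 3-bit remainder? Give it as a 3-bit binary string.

000

Modulo-2 division of 11010111001100 by 1011:
  pos 0: 1101 XOR 1011 = 0110
  pos 1: 1100 XOR 1011 = 0111
  pos 2: 1111 XOR 1011 = 0100
  pos 3: 1001 XOR 1011 = 0010
  pos 5: 1010 XOR 1011 = 0001
  pos 8: 1011 XOR 1011 = 0000
Remainder = 000 (zero — the frame passes the CRC check).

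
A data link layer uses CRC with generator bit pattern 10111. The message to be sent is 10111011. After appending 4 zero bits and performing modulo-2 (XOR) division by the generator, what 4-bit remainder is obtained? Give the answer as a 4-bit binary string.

1001

Append 4 zeros: 101110110000. Divide by 10111 (XOR where the leading bit is 1):
  pos 0: 10111 XOR 10111 = 00000
  pos 6: 11000 XOR 10111 = 01111
  pos 7: 11110 XOR 10111 = 01001
Remainder (last 4 bits) = 1001. This is the CRC / FCS.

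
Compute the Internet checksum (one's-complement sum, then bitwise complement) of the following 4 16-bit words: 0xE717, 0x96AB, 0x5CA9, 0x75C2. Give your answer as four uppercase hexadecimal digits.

One's-complement addition (fold any carry out of bit 15 back into bit 0):
  0xE717 + 0x96AB = 0x17DC2 → wrap carry → 0x7DC3
  0x7DC3 + 0x5CA9 = 0x0DA6C
  0xDA6C + 0x75C2 = 0x1502E → wrap carry → 0x502F
One's-complement sum = 0x502F.
Checksum = ~0x502F & 0xFFFF = 0xAFD0.

AFD0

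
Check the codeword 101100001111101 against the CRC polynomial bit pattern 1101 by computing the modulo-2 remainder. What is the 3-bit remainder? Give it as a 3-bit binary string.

111

Modulo-2 division of 101100001111101 by 1101:
  pos 0: 1011 XOR 1101 = 0110
  pos 1: 1100 XOR 1101 = 0001
  pos 4: 1000 XOR 1101 = 0101
  pos 5: 1011 XOR 1101 = 0110
  pos 6: 1101 XOR 1101 = 0000
  pos 10: 1110 XOR 1101 = 0011
Remainder = 111 (nonzero — an error is detected).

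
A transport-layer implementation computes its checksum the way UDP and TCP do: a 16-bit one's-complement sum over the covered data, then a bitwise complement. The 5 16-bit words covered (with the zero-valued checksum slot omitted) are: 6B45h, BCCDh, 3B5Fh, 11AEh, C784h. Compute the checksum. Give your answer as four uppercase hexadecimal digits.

One's-complement addition (fold any carry out of bit 15 back into bit 0):
  0x6B45 + 0xBCCD = 0x12812 → wrap carry → 0x2813
  0x2813 + 0x3B5F = 0x06372
  0x6372 + 0x11AE = 0x07520
  0x7520 + 0xC784 = 0x13CA4 → wrap carry → 0x3CA5
One's-complement sum = 0x3CA5.
Checksum = ~0x3CA5 & 0xFFFF = 0xC35A.

C35A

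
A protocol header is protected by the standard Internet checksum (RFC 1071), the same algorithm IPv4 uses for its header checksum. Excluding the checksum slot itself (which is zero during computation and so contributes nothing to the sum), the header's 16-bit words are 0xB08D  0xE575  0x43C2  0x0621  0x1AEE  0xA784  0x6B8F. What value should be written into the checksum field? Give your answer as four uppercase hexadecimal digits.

F216

One's-complement addition (fold any carry out of bit 15 back into bit 0):
  0xB08D + 0xE575 = 0x19602 → wrap carry → 0x9603
  0x9603 + 0x43C2 = 0x0D9C5
  0xD9C5 + 0x0621 = 0x0DFE6
  0xDFE6 + 0x1AEE = 0x0FAD4
  0xFAD4 + 0xA784 = 0x1A258 → wrap carry → 0xA259
  0xA259 + 0x6B8F = 0x10DE8 → wrap carry → 0x0DE9
One's-complement sum = 0x0DE9.
Checksum = ~0x0DE9 & 0xFFFF = 0xF216.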